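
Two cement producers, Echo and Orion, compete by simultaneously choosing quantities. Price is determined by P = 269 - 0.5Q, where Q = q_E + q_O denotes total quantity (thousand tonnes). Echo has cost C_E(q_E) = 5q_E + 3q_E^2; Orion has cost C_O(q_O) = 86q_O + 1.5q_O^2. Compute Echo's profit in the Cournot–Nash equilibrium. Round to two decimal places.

Echo's profit: π_E = (269 - 0.5Q)q_E - (5q_E + 3q_E²). Setting ∂π_E/∂q_E = 0: 264 - 7q_E - (1/2)(q_O) = 0.
Orion's first-order condition: 183 - 4q_O - (1/2)(q_E) = 0.
So q_E = (264 - (1/2)q_O)/7 and q_O = (183 - (1/2)q_E)/4.
Solving the pair: q_E = 1286/37, q_O = 1532/37.
Price P = 269 - (1/2)·76.1622 = 230.9189.
Echo's profit: 230.9189·(1286/37) - 5·(1286/37) - 3(1286/37)² = 4228.1125.

4228.11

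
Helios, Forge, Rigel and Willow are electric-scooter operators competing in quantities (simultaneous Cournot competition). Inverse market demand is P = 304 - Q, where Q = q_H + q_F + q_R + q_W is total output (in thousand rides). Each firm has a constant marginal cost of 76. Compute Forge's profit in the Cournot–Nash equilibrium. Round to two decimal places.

2079.36

A representative firm's profit is π_i = q_i(304 - Q) - 76q_i.
First-order condition (treating rivals' output as given): 228 - 2q_i - Σ_{j≠i} q_j = 0.
With identical firms every q_j equals q_i, so Σ_{j≠i} q_j = 3q_i and 228 = 5q_i, giving q_i = 228/5.
Price P = 304 - 912/5 = 608/5.
Forge's profit: (608/5 - 76)·(228/5) = 2079.3600.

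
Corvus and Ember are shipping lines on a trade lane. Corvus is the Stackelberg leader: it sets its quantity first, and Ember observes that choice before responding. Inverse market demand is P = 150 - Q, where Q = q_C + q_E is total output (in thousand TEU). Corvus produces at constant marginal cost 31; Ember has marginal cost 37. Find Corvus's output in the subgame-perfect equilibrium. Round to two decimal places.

Solve by backward induction. Given q_C, the follower Ember maximises π_E = (150 - q_C - q_E)q_E - 37q_E.
∂π_E/∂q_E = 113 - q_C - 2q_E = 0 gives the reaction function q_E = (113 - q_C)/2.
Corvus substitutes q_E(q_C) into its own profit: π_C = q_C(150 - q_C - (113 - q_C)/2) - 31q_C = (187/2 - (1/2)q_C)q_C - 31q_C.
Maximising: ∂π_C/∂q_C = 125/2 - q_C = 0, giving q_C = 125/2.
Then q_E = (113 - 125/2)/2 = 101/4.

62.50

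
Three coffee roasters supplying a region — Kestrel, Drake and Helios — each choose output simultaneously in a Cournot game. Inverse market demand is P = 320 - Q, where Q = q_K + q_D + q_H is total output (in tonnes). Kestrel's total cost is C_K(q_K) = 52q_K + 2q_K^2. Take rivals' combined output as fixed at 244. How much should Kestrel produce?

With rivals' combined output fixed at 244, Kestrel's profit is π_K = (320 - 244 - q_K)q_K - (52q_K + 2q_K²) = (76 - q_K)q_K - (52q_K + 2q_K²).
∂π_K/∂q_K = 24 - 6q_K = 0, so q_K = 4.

4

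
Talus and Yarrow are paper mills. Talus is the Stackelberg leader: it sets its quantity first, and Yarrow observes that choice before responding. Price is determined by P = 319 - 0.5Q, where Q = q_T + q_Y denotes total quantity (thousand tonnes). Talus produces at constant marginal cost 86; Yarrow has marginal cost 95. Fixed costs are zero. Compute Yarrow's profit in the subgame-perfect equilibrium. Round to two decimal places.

The follower Yarrow best-responds to any q_T: π_Y = (319 - 0.5Q)q_Y - 95q_Y.
∂π_Y/∂q_Y = 224 - (1/2)q_T - q_Y = 0 gives the reaction function q_Y = (224 - (1/2)q_T).
Talus substitutes q_Y(q_T) into its own profit: π_T = q_T(319 - (1/2)q_T - (224 - (1/2)q_T)/2) - 86q_T = (207 - (1/4)q_T)q_T - 86q_T.
Maximising: ∂π_T/∂q_T = 121 - (1/2)q_T = 0, giving q_T = 242.
Then q_Y = (224 - (1/2)·242) = 103.
Price P = 319 - (1/2)·345 = 293/2.
Yarrow's profit: (293/2 - 95)·103 = 5304.5000.

5304.50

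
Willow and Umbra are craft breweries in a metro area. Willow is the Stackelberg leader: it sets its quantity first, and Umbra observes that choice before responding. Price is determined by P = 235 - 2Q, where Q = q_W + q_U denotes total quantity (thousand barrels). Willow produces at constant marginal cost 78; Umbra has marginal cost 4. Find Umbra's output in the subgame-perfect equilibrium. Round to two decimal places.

47.38

The follower Umbra best-responds to any q_W: π_U = (235 - 2Q)q_U - 4q_U.
∂π_U/∂q_U = 231 - 2q_W - 4q_U = 0 gives the reaction function q_U = (231 - 2q_W)/4.
Willow substitutes q_U(q_W) into its own profit: π_W = q_W(235 - 2q_W - (231 - 2q_W)/2) - 78q_W = (239/2 - q_W)q_W - 78q_W.
Leader FOC: 83/2 - 2q_W = 0, so q_W = 83/4.
Then q_U = (231 - 2·(83/4))/4 = 379/8.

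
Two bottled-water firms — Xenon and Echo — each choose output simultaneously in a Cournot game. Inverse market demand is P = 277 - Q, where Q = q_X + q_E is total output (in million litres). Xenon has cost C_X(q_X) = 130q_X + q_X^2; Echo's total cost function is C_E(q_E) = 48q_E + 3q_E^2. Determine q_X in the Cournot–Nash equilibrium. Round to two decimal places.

Xenon's profit: π_X = (277 - Q)q_X - (130q_X + q_X²). Setting ∂π_X/∂q_X = 0: 147 - 4q_X - (q_E) = 0.
Echo's first-order condition: 229 - 8q_E - (q_X) = 0.
Rearranging gives the reaction functions q_X = (147 - q_E)/4 and q_E = (229 - q_X)/8.
Solving the pair: q_X = 947/31, q_E = 769/31.

30.55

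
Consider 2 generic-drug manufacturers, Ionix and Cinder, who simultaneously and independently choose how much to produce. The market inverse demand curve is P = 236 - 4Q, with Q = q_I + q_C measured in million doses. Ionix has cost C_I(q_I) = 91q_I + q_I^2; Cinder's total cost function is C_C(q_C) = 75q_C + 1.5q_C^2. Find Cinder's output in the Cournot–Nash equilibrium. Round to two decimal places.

10.96

Ionix's profit: π_I = (236 - 4Q)q_I - (91q_I + q_I²). Setting ∂π_I/∂q_I = 0: 145 - 10q_I - 4(q_C) = 0.
Cinder's first-order condition: 161 - 11q_C - 4(q_I) = 0.
Rearranging gives the reaction functions q_I = (145 - 4q_C)/10 and q_C = (161 - 4q_I)/11.
Solving the pair: q_I = 951/94, q_C = 515/47.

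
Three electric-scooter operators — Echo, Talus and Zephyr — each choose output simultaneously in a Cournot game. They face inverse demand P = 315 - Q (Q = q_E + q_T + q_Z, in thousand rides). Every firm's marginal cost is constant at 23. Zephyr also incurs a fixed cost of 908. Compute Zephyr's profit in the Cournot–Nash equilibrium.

4421

Each firm earns π_i = (315 - Q)q_i - 23q_i.
Setting ∂π_i/∂q_i = 0 with rivals' quantities fixed: 292 - 2q_i - Σ_{j≠i} q_j = 0.
By symmetry each firm produces the same amount; substituting Σ_{j≠i} q_j = 2q_i yields q_i = 292/4 = 73.
Price P = 315 - 219 = 96.
Zephyr's profit: (96 - 23)·73 - 908 = 4421.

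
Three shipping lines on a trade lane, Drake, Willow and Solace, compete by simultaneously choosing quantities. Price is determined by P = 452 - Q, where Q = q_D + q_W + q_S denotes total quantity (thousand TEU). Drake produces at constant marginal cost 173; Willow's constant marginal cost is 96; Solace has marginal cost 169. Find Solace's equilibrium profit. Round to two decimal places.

Drake's profit: π_D = (452 - Q)q_D - (173q_D). Setting ∂π_D/∂q_D = 0: 279 - 2q_D - (q_W + q_S) = 0.
Willow's profit: π_W = (452 - Q)q_W - (96q_W). Setting ∂π_W/∂q_W = 0: 356 - 2q_W - (q_D + q_S) = 0.
Solace's profit: π_S = (452 - Q)q_S - (169q_S). Setting ∂π_S/∂q_S = 0: 283 - 2q_S - (q_D + q_W) = 0.
Summing all 3 equations gives 918 − 4Q = 0, hence Q = 459/2.
Back-substituting: q_D = (279 − 459/2) = 99/2, q_W = (356 − 459/2) = 253/2, q_S = (283 − 459/2) = 107/2.
Price P = 452 - 459/2 = 445/2.
Solace's profit: (445/2 - 169)·(107/2) = 2862.2500.

2862.25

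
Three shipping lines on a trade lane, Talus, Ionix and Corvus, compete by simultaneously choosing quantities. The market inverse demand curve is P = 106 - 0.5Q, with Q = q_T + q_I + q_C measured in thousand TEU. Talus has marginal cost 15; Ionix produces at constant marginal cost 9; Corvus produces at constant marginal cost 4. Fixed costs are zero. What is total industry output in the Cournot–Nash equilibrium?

Talus's profit: π_T = (106 - 0.5Q)q_T - (15q_T). Setting ∂π_T/∂q_T = 0: 91 - q_T - (1/2)(q_I + q_C) = 0.
Ionix's first-order condition: 97 - q_I - (1/2)(q_T + q_C) = 0.
Corvus's first-order condition: 102 - q_C - (1/2)(q_T + q_I) = 0.
Adding the 3 conditions: 290 − Q − Q = 0, i.e. Q = 145.
Back-substituting: q_T = (91 − 145/2)/(1/2) = 37, q_I = (97 − 145/2)/(1/2) = 49, q_C = (102 − 145/2)/(1/2) = 59.
Total output Q = 37 + 49 + 59 = 145.

145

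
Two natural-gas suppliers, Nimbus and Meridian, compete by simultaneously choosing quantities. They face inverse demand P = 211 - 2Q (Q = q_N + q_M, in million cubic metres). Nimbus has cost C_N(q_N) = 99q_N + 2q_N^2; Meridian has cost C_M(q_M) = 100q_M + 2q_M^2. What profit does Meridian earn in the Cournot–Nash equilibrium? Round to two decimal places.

489.88

Nimbus's profit: π_N = (211 - 2Q)q_N - (99q_N + 2q_N²). Setting ∂π_N/∂q_N = 0: 112 - 8q_N - 2(q_M) = 0.
Meridian's profit: π_M = (211 - 2Q)q_M - (100q_M + 2q_M²). Setting ∂π_M/∂q_M = 0: 111 - 8q_M - 2(q_N) = 0.
Rearranging gives the reaction functions q_N = (112 - 2q_M)/8 and q_M = (111 - 2q_N)/8.
Substituting one into the other gives q_N = 337/30 and q_M = 166/15.
Price P = 211 - 2·(223/10) = 832/5.
Meridian's profit: (832/5)·(166/15) - 100·(166/15) - 2(166/15)² = 489.8844.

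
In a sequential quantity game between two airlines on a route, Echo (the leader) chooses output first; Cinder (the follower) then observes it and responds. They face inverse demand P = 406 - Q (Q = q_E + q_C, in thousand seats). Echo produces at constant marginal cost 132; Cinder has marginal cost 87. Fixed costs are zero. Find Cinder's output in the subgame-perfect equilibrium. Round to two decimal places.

102.25

The follower Cinder best-responds to any q_E: π_C = (406 - Q)q_C - 87q_C.
∂π_C/∂q_C = 319 - q_E - 2q_C = 0 gives the reaction function q_C = (319 - q_E)/2.
Echo substitutes q_C(q_E) into its own profit: π_E = q_E(406 - q_E - (319 - q_E)/2) - 132q_E = (493/2 - (1/2)q_E)q_E - 132q_E.
Leader FOC: 229/2 - q_E = 0, so q_E = 229/2.
Then q_C = (319 - 229/2)/2 = 409/4.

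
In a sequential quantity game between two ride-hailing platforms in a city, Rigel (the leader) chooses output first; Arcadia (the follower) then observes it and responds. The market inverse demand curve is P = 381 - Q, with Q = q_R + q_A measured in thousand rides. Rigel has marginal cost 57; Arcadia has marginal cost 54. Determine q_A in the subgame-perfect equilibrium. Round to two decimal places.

83.25

The follower Arcadia best-responds to any q_R: π_A = (381 - Q)q_A - 54q_A.
Follower FOC: 327 - q_R - 2q_A = 0, so q_A(q_R) = (327 - q_R)/2.
The leader anticipates this reaction. Substituting into P = 381 - Q gives P = 435/2 - (1/2)q_R, so π_R = (435/2 - (1/2)q_R)q_R - 57q_R.
Maximising: ∂π_R/∂q_R = 321/2 - q_R = 0, giving q_R = 321/2.
Then q_A = (327 - 321/2)/2 = 333/4.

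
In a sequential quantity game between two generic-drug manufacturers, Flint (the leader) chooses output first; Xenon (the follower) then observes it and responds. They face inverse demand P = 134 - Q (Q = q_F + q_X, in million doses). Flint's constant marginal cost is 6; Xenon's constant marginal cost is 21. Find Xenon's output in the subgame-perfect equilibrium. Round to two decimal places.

Solve by backward induction. Given q_F, the follower Xenon maximises π_X = (134 - q_F - q_X)q_X - 21q_X.
∂π_X/∂q_X = 113 - q_F - 2q_X = 0 gives the reaction function q_X = (113 - q_F)/2.
Flint substitutes q_X(q_F) into its own profit: π_F = q_F(134 - q_F - (113 - q_F)/2) - 6q_F = (155/2 - (1/2)q_F)q_F - 6q_F.
Maximising: ∂π_F/∂q_F = 143/2 - q_F = 0, giving q_F = 143/2.
Then q_X = (113 - 143/2)/2 = 83/4.

20.75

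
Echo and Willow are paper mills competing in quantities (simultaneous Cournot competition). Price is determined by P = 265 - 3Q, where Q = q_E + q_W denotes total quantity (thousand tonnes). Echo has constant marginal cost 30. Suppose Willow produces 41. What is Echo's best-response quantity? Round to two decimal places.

With the rival's output fixed at 41, Echo's profit is π_E = (265 - 3·41 - 3q_E)q_E - (30q_E) = (142 - 3q_E)q_E - (30q_E).
∂π_E/∂q_E = 112 - 6q_E = 0, so q_E = 56/3.

18.67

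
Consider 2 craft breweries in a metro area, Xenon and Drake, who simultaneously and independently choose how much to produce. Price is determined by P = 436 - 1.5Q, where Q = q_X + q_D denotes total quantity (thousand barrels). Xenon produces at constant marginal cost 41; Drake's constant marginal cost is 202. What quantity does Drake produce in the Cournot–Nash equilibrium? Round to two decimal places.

Xenon's profit: π_X = (436 - 1.5Q)q_X - (41q_X). Setting ∂π_X/∂q_X = 0: 395 - 3q_X - (3/2)(q_D) = 0.
Drake's first-order condition: 234 - 3q_D - (3/2)(q_X) = 0.
So q_X = (395 - (3/2)q_D)/3 and q_D = (234 - (3/2)q_X)/3.
Substituting one into the other gives q_X = 1112/9 and q_D = 146/9.

16.22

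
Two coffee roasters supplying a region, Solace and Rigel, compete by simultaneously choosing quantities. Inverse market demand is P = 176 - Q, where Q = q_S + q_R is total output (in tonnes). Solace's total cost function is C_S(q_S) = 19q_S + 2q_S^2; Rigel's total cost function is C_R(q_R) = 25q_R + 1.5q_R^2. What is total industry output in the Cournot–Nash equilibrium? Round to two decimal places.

Solace's profit: π_S = (176 - Q)q_S - (19q_S + 2q_S²). Setting ∂π_S/∂q_S = 0: 157 - 6q_S - (q_R) = 0.
Rigel's profit: π_R = (176 - Q)q_R - (25q_R + (3/2)q_R²). Setting ∂π_R/∂q_R = 0: 151 - 5q_R - (q_S) = 0.
So q_S = (157 - q_R)/6 and q_R = (151 - q_S)/5.
Substituting one into the other gives q_S = 634/29 and q_R = 749/29.
Total output Q = 634/29 + 749/29 = 1383/29.

47.69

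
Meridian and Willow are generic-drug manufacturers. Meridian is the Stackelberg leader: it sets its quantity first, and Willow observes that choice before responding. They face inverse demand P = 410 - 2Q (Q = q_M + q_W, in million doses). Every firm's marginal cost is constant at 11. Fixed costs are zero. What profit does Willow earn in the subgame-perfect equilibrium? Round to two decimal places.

4975.03

The follower Willow best-responds to any q_M: π_W = (410 - 2Q)q_W - 11q_W.
∂π_W/∂q_W = 399 - 2q_M - 4q_W = 0 gives the reaction function q_W = (399 - 2q_M)/4.
The leader anticipates this reaction. Substituting into P = 410 - 2Q gives P = 421/2 - q_M, so π_M = (421/2 - q_M)q_M - 11q_M.
Maximising: ∂π_M/∂q_M = 399/2 - 2q_M = 0, giving q_M = 399/4.
Then q_W = (399 - 2·(399/4))/4 = 399/8.
Price P = 410 - 2·(1197/8) = 443/4.
Willow's profit: (443/4 - 11)·(399/8) = 4975.0313.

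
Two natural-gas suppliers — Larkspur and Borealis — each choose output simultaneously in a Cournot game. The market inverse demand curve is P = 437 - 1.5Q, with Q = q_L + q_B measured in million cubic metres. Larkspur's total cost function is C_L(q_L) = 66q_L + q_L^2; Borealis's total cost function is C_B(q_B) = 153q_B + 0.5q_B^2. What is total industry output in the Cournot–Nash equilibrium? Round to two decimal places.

108.25

Larkspur's profit: π_L = (437 - 1.5Q)q_L - (66q_L + q_L²). Setting ∂π_L/∂q_L = 0: 371 - 5q_L - (3/2)(q_B) = 0.
Borealis's profit: π_B = (437 - 1.5Q)q_B - (153q_B + (1/2)q_B²). Setting ∂π_B/∂q_B = 0: 284 - 4q_B - (3/2)(q_L) = 0.
Rearranging gives the reaction functions q_L = (371 - (3/2)q_B)/5 and q_B = (284 - (3/2)q_L)/4.
Substituting one into the other gives q_L = 59.6056 and q_B = 48.6479.
Total output Q = 59.6056 + 48.6479 = 108.2535.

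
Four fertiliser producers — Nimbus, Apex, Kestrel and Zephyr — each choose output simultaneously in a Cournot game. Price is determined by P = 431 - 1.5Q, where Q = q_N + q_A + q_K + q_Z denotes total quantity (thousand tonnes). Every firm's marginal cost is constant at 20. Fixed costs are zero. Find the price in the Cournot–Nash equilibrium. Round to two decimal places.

A representative firm's profit is π_i = q_i(431 - 1.5Q) - 20q_i.
First-order condition (treating rivals' output as given): 411 - 3q_i - (3/2)·Σ_{j≠i} q_j = 0.
With identical firms every q_j equals q_i, so Σ_{j≠i} q_j = 3q_i and 411 = (15/2)q_i, giving q_i = 274/5.
Total output Q = 1096/5, so price P = 431 - (3/2)·(1096/5) = 511/5.

102.20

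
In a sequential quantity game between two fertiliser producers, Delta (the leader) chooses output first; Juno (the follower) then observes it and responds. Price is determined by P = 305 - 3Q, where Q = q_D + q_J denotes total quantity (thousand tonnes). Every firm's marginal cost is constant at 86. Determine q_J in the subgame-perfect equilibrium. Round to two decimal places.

Solve by backward induction. Given q_D, the follower Juno maximises π_J = (305 - 3q_D - 3q_J)q_J - 86q_J.
∂π_J/∂q_J = 219 - 3q_D - 6q_J = 0 gives the reaction function q_J = (219 - 3q_D)/6.
Delta substitutes q_J(q_D) into its own profit: π_D = q_D(305 - 3q_D - (219 - 3q_D)/2) - 86q_D = (391/2 - (3/2)q_D)q_D - 86q_D.
Maximising: ∂π_D/∂q_D = 219/2 - 3q_D = 0, giving q_D = 73/2.
Then q_J = (219 - 3·(73/2))/6 = 73/4.

18.25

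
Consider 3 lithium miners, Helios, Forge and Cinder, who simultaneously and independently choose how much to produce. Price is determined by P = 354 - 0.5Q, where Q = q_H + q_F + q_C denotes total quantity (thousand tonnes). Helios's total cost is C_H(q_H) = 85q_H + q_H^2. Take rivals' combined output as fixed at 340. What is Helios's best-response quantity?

33

With rivals' combined output fixed at 340, Helios's profit is π_H = (354 - (1/2)·340 - (1/2)q_H)q_H - (85q_H + q_H²) = (184 - (1/2)q_H)q_H - (85q_H + q_H²).
∂π_H/∂q_H = 99 - 3q_H = 0, so q_H = 33.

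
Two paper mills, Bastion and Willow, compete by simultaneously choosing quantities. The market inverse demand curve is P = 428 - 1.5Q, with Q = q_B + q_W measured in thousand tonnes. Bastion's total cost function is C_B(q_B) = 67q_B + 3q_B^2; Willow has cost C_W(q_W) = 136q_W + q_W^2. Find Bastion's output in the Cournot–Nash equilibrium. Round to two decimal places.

Bastion's profit: π_B = (428 - 1.5Q)q_B - (67q_B + 3q_B²). Setting ∂π_B/∂q_B = 0: 361 - 9q_B - (3/2)(q_W) = 0.
Willow's profit: π_W = (428 - 1.5Q)q_W - (136q_W + q_W²). Setting ∂π_W/∂q_W = 0: 292 - 5q_W - (3/2)(q_B) = 0.
So q_B = (361 - (3/2)q_W)/9 and q_W = (292 - (3/2)q_B)/5.
Solving the pair: q_B = 31.9766, q_W = 48.8070.

31.98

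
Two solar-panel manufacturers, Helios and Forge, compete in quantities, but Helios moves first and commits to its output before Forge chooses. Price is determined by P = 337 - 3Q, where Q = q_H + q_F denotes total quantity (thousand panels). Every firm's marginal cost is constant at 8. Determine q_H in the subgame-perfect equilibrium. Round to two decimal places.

The follower Forge best-responds to any q_H: π_F = (337 - 3Q)q_F - 8q_F.
∂π_F/∂q_F = 329 - 3q_H - 6q_F = 0 gives the reaction function q_F = (329 - 3q_H)/6.
Helios substitutes q_F(q_H) into its own profit: π_H = q_H(337 - 3q_H - (329 - 3q_H)/2) - 8q_H = (345/2 - (3/2)q_H)q_H - 8q_H.
Maximising: ∂π_H/∂q_H = 329/2 - 3q_H = 0, giving q_H = 329/6.
Then q_F = (329 - 3·(329/6))/6 = 329/12.

54.83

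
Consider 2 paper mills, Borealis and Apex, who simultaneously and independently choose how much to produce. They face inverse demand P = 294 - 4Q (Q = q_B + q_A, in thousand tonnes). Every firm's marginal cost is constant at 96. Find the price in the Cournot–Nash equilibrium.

162

A representative firm's profit is π_i = q_i(294 - 4Q) - 96q_i.
Setting ∂π_i/∂q_i = 0 with rivals' quantities fixed: 198 - 8q_i - 4q_j = 0.
By symmetry each firm produces the same amount; substituting q_j = q_i yields q_i = 198/12 = 33/2.
Total output Q = 33, so price P = 294 - 4·33 = 162.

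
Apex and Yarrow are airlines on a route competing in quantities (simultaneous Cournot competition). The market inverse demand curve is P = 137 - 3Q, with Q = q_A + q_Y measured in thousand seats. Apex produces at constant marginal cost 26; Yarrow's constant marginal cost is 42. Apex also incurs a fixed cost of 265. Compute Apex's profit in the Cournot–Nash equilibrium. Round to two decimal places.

Apex's profit: π_A = (137 - 3Q)q_A - (26q_A). Setting ∂π_A/∂q_A = 0: 111 - 6q_A - 3(q_Y) = 0.
Yarrow's first-order condition: 95 - 6q_Y - 3(q_A) = 0.
So q_A = (111 - 3q_Y)/6 and q_Y = (95 - 3q_A)/6.
Solving the pair: q_A = 127/9, q_Y = 79/9.
Price P = 137 - 3·(206/9) = 205/3.
Apex's profit: (205/3 - 26)·(127/9) - 265 = 332.3704.

332.37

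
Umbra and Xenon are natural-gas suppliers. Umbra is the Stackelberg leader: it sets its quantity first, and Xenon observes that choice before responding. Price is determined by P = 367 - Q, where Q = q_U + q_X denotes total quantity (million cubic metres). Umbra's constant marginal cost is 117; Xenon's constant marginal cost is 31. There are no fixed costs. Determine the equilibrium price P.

The follower Xenon best-responds to any q_U: π_X = (367 - Q)q_X - 31q_X.
Setting the follower's marginal profit to zero, 336 - q_U - 2q_X = 0, i.e. q_X = (336 - q_U)/2.
Umbra substitutes q_X(q_U) into its own profit: π_U = q_U(367 - q_U - (336 - q_U)/2) - 117q_U = (199 - (1/2)q_U)q_U - 117q_U.
The leader's first-order condition 82 - q_U = 0 yields q_U = 82.
Then q_X = (336 - 82)/2 = 127.
Total output Q = 209, so price P = 367 - 209 = 158.

158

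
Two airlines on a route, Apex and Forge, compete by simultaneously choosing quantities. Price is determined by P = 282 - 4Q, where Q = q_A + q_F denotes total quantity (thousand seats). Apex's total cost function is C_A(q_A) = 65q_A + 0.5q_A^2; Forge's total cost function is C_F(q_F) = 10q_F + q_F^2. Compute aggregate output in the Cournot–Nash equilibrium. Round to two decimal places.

35.97

Apex's profit: π_A = (282 - 4Q)q_A - (65q_A + (1/2)q_A²). Setting ∂π_A/∂q_A = 0: 217 - 9q_A - 4(q_F) = 0.
Forge's profit: π_F = (282 - 4Q)q_F - (10q_F + q_F²). Setting ∂π_F/∂q_F = 0: 272 - 10q_F - 4(q_A) = 0.
So q_A = (217 - 4q_F)/9 and q_F = (272 - 4q_A)/10.
Substituting one into the other gives q_A = 541/37 and q_F = 790/37.
Total output Q = 541/37 + 790/37 = 1331/37.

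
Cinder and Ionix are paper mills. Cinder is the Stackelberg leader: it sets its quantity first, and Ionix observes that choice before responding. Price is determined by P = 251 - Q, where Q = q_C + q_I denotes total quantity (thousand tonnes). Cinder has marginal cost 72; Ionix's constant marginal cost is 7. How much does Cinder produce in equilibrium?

Solve by backward induction. Given q_C, the follower Ionix maximises π_I = (251 - q_C - q_I)q_I - 7q_I.
Setting the follower's marginal profit to zero, 244 - q_C - 2q_I = 0, i.e. q_I = (244 - q_C)/2.
The leader anticipates this reaction. Substituting into P = 251 - Q gives P = 129 - (1/2)q_C, so π_C = (129 - (1/2)q_C)q_C - 72q_C.
Leader FOC: 57 - q_C = 0, so q_C = 57.
Then q_I = (244 - 57)/2 = 187/2.

57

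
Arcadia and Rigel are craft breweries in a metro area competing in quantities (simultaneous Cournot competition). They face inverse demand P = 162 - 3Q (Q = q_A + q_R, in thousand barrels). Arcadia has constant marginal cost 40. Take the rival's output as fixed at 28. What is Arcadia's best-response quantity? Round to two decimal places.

With the rival's output fixed at 28, Arcadia's profit is π_A = (162 - 3·28 - 3q_A)q_A - (40q_A) = (78 - 3q_A)q_A - (40q_A).
∂π_A/∂q_A = 38 - 6q_A = 0, so q_A = 19/3.

6.33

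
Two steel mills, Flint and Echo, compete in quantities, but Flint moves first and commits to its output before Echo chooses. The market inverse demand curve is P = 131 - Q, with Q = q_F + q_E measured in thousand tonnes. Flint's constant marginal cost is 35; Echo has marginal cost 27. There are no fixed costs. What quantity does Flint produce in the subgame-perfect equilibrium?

Solve by backward induction. Given q_F, the follower Echo maximises π_E = (131 - q_F - q_E)q_E - 27q_E.
Setting the follower's marginal profit to zero, 104 - q_F - 2q_E = 0, i.e. q_E = (104 - q_F)/2.
Flint substitutes q_E(q_F) into its own profit: π_F = q_F(131 - q_F - (104 - q_F)/2) - 35q_F = (79 - (1/2)q_F)q_F - 35q_F.
The leader's first-order condition 44 - q_F = 0 yields q_F = 44.
Then q_E = (104 - 44)/2 = 30.

44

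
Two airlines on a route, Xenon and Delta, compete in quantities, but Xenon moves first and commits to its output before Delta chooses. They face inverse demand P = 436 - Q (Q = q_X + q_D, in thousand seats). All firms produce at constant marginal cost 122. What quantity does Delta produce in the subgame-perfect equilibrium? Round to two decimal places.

The follower Delta best-responds to any q_X: π_D = (436 - Q)q_D - 122q_D.
Follower FOC: 314 - q_X - 2q_D = 0, so q_D(q_X) = (314 - q_X)/2.
The leader anticipates this reaction. Substituting into P = 436 - Q gives P = 279 - (1/2)q_X, so π_X = (279 - (1/2)q_X)q_X - 122q_X.
Maximising: ∂π_X/∂q_X = 157 - q_X = 0, giving q_X = 157.
Then q_D = (314 - 157)/2 = 157/2.

78.50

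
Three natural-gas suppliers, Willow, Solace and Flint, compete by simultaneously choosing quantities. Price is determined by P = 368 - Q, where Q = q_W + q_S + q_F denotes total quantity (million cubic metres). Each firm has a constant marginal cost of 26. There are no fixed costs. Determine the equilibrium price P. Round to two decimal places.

Each firm earns π_i = (368 - Q)q_i - 26q_i.
First-order condition (treating rivals' output as given): 342 - 2q_i - Σ_{j≠i} q_j = 0.
By symmetry each firm produces the same amount; substituting Σ_{j≠i} q_j = 2q_i yields q_i = 342/4 = 171/2.
Total output Q = 513/2, so price P = 368 - 513/2 = 223/2.

111.50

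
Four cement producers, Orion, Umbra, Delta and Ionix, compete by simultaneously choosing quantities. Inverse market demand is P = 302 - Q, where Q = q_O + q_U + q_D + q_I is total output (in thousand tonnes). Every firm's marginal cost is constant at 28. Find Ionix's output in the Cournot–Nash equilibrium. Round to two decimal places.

54.80

Each firm earns π_i = (302 - Q)q_i - 28q_i.
Setting ∂π_i/∂q_i = 0 with rivals' quantities fixed: 274 - 2q_i - Σ_{j≠i} q_j = 0.
With identical firms every q_j equals q_i, so Σ_{j≠i} q_j = 3q_i and 274 = 5q_i, giving q_i = 274/5.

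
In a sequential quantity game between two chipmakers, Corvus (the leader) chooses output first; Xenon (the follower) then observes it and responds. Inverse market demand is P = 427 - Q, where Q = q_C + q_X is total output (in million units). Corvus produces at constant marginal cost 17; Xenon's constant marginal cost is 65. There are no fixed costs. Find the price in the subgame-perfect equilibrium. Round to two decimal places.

The follower Xenon best-responds to any q_C: π_X = (427 - Q)q_X - 65q_X.
Setting the follower's marginal profit to zero, 362 - q_C - 2q_X = 0, i.e. q_X = (362 - q_C)/2.
Corvus substitutes q_X(q_C) into its own profit: π_C = q_C(427 - q_C - (362 - q_C)/2) - 17q_C = (246 - (1/2)q_C)q_C - 17q_C.
Leader FOC: 229 - q_C = 0, so q_C = 229.
Then q_X = (362 - 229)/2 = 133/2.
Total output Q = 591/2, so price P = 427 - 591/2 = 263/2.

131.50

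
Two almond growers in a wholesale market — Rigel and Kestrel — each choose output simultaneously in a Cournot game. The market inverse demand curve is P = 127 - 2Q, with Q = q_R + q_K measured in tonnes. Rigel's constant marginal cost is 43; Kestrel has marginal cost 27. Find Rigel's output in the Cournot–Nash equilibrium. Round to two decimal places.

Rigel's profit: π_R = (127 - 2Q)q_R - (43q_R). Setting ∂π_R/∂q_R = 0: 84 - 4q_R - 2(q_K) = 0.
Kestrel's first-order condition: 100 - 4q_K - 2(q_R) = 0.
So q_R = (84 - 2q_K)/4 and q_K = (100 - 2q_R)/4.
Substituting one into the other gives q_R = 34/3 and q_K = 58/3.

11.33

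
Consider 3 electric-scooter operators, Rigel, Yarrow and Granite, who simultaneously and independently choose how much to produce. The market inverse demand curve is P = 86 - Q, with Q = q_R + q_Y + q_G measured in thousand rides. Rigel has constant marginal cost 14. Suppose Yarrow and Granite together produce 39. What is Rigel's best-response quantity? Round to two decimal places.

16.50

With rivals' combined output fixed at 39, Rigel's profit is π_R = (86 - 39 - q_R)q_R - (14q_R) = (47 - q_R)q_R - (14q_R).
∂π_R/∂q_R = 33 - 2q_R = 0, so q_R = 33/2.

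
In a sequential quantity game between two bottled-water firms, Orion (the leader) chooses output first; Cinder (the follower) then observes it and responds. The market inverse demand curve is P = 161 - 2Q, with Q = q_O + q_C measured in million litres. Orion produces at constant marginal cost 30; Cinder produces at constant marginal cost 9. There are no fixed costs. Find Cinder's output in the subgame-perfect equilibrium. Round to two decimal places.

The follower Cinder best-responds to any q_O: π_C = (161 - 2Q)q_C - 9q_C.
∂π_C/∂q_C = 152 - 2q_O - 4q_C = 0 gives the reaction function q_C = (152 - 2q_O)/4.
Orion substitutes q_C(q_O) into its own profit: π_O = q_O(161 - 2q_O - (152 - 2q_O)/2) - 30q_O = (85 - q_O)q_O - 30q_O.
Leader FOC: 55 - 2q_O = 0, so q_O = 55/2.
Then q_C = (152 - 2·(55/2))/4 = 97/4.

24.25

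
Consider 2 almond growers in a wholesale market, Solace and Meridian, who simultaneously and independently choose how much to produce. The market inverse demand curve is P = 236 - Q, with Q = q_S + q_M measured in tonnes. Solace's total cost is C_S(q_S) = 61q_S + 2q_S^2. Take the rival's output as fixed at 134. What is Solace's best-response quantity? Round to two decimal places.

With the rival's output fixed at 134, Solace's profit is π_S = (236 - 134 - q_S)q_S - (61q_S + 2q_S²) = (102 - q_S)q_S - (61q_S + 2q_S²).
∂π_S/∂q_S = 41 - 6q_S = 0, so q_S = 41/6.

6.83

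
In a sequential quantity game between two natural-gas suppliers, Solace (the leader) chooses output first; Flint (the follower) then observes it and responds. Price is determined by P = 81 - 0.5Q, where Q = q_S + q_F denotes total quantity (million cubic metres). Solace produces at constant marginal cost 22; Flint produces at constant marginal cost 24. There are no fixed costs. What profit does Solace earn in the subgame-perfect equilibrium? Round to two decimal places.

930.25

The follower Flint best-responds to any q_S: π_F = (81 - 0.5Q)q_F - 24q_F.
Setting the follower's marginal profit to zero, 57 - (1/2)q_S - q_F = 0, i.e. q_F = (57 - (1/2)q_S).
Solace substitutes q_F(q_S) into its own profit: π_S = q_S(81 - (1/2)q_S - (57 - (1/2)q_S)/2) - 22q_S = (105/2 - (1/4)q_S)q_S - 22q_S.
The leader's first-order condition 61/2 - (1/2)q_S = 0 yields q_S = 61.
Then q_F = (57 - (1/2)·61) = 53/2.
Price P = 81 - (1/2)·(175/2) = 149/4.
Solace's profit: (149/4 - 22)·61 = 930.2500.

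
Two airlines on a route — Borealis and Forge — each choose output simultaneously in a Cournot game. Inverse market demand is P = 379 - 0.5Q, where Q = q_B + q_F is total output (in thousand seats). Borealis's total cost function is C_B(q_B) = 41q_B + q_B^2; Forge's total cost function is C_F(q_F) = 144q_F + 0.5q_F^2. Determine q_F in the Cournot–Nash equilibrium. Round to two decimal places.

93.22

Borealis's profit: π_B = (379 - 0.5Q)q_B - (41q_B + q_B²). Setting ∂π_B/∂q_B = 0: 338 - 3q_B - (1/2)(q_F) = 0.
Forge's first-order condition: 235 - 2q_F - (1/2)(q_B) = 0.
So q_B = (338 - (1/2)q_F)/3 and q_F = (235 - (1/2)q_B)/2.
Substituting one into the other gives q_B = 97.1304 and q_F = 93.2174.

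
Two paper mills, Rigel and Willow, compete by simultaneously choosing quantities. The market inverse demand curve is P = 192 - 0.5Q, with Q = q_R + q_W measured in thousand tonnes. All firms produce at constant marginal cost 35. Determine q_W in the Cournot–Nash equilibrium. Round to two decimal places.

104.67

Each firm earns π_i = (192 - 0.5Q)q_i - 35q_i.
First-order condition (treating rivals' output as given): 157 - q_i - (1/2)q_j = 0.
With identical firms every q_j equals q_i, so q_j = q_i and 157 = (3/2)q_i, giving q_i = 314/3.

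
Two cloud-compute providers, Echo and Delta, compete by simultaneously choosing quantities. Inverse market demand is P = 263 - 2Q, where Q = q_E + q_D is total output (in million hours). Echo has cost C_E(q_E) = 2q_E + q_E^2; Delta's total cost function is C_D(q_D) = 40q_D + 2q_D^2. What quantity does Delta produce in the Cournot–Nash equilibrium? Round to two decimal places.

Echo's profit: π_E = (263 - 2Q)q_E - (2q_E + q_E²). Setting ∂π_E/∂q_E = 0: 261 - 6q_E - 2(q_D) = 0.
Delta's profit: π_D = (263 - 2Q)q_D - (40q_D + 2q_D²). Setting ∂π_D/∂q_D = 0: 223 - 8q_D - 2(q_E) = 0.
Best responses: q_E = (261 - 2q_D)/6, q_D = (223 - 2q_E)/8.
Substituting one into the other gives q_E = 821/22 and q_D = 204/11.

18.55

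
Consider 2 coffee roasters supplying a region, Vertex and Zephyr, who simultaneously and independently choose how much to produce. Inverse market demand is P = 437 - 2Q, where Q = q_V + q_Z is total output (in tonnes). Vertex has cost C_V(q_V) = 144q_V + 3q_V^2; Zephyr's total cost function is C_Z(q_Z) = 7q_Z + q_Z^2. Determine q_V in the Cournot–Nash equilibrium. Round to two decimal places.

16.04

Vertex's profit: π_V = (437 - 2Q)q_V - (144q_V + 3q_V²). Setting ∂π_V/∂q_V = 0: 293 - 10q_V - 2(q_Z) = 0.
Zephyr's first-order condition: 430 - 6q_Z - 2(q_V) = 0.
Best responses: q_V = (293 - 2q_Z)/10, q_Z = (430 - 2q_V)/6.
Substituting one into the other gives q_V = 449/28 and q_Z = 1857/28.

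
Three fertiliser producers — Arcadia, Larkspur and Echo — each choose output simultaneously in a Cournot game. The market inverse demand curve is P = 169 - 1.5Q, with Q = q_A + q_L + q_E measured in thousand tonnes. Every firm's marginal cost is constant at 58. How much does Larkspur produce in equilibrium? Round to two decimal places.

18.50

Each firm earns π_i = (169 - 1.5Q)q_i - 58q_i.
Setting ∂π_i/∂q_i = 0 with rivals' quantities fixed: 111 - 3q_i - (3/2)·Σ_{j≠i} q_j = 0.
With identical firms every q_j equals q_i, so Σ_{j≠i} q_j = 2q_i and 111 = 6q_i, giving q_i = 37/2.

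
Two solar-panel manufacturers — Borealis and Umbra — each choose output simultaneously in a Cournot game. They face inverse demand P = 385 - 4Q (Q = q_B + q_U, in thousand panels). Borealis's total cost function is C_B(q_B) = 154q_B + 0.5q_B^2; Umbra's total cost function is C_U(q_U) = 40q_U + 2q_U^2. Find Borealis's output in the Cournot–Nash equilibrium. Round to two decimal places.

Borealis's profit: π_B = (385 - 4Q)q_B - (154q_B + (1/2)q_B²). Setting ∂π_B/∂q_B = 0: 231 - 9q_B - 4(q_U) = 0.
Umbra's profit: π_U = (385 - 4Q)q_U - (40q_U + 2q_U²). Setting ∂π_U/∂q_U = 0: 345 - 12q_U - 4(q_B) = 0.
So q_B = (231 - 4q_U)/9 and q_U = (345 - 4q_B)/12.
Solving the pair: q_B = 348/23, q_U = 23.7065.

15.13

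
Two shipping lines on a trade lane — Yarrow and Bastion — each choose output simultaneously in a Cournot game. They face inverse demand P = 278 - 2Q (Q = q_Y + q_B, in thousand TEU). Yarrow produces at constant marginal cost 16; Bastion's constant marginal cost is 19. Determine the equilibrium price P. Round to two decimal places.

104.33

Yarrow's profit: π_Y = (278 - 2Q)q_Y - (16q_Y). Setting ∂π_Y/∂q_Y = 0: 262 - 4q_Y - 2(q_B) = 0.
Bastion's profit: π_B = (278 - 2Q)q_B - (19q_B). Setting ∂π_B/∂q_B = 0: 259 - 4q_B - 2(q_Y) = 0.
Rearranging gives the reaction functions q_Y = (262 - 2q_B)/4 and q_B = (259 - 2q_Y)/4.
Solving the pair: q_Y = 265/6, q_B = 128/3.
Total output Q = 521/6, so price P = 278 - 2·(521/6) = 313/3.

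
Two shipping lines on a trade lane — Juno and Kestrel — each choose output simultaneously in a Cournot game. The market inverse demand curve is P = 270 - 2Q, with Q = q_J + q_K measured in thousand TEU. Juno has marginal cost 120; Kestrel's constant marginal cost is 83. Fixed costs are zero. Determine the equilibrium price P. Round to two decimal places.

157.67

Juno's profit: π_J = (270 - 2Q)q_J - (120q_J). Setting ∂π_J/∂q_J = 0: 150 - 4q_J - 2(q_K) = 0.
Kestrel's profit: π_K = (270 - 2Q)q_K - (83q_K). Setting ∂π_K/∂q_K = 0: 187 - 4q_K - 2(q_J) = 0.
So q_J = (150 - 2q_K)/4 and q_K = (187 - 2q_J)/4.
Substituting one into the other gives q_J = 113/6 and q_K = 112/3.
Total output Q = 337/6, so price P = 270 - 2·(337/6) = 473/3.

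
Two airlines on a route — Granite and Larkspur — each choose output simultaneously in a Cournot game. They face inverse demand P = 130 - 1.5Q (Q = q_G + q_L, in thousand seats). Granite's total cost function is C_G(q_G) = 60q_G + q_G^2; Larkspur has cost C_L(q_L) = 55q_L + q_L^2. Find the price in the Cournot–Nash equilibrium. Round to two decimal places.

Granite's profit: π_G = (130 - 1.5Q)q_G - (60q_G + q_G²). Setting ∂π_G/∂q_G = 0: 70 - 5q_G - (3/2)(q_L) = 0.
Larkspur's profit: π_L = (130 - 1.5Q)q_L - (55q_L + q_L²). Setting ∂π_L/∂q_L = 0: 75 - 5q_L - (3/2)(q_G) = 0.
Rearranging gives the reaction functions q_G = (70 - (3/2)q_L)/5 and q_L = (75 - (3/2)q_G)/5.
Solving the pair: q_G = 950/91, q_L = 1080/91.
Total output Q = 290/13, so price P = 130 - (3/2)·(290/13) = 1255/13.

96.54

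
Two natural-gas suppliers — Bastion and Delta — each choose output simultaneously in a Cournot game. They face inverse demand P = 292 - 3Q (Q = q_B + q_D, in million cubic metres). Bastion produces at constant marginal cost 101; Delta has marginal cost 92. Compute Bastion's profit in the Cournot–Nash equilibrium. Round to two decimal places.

1226.81

Bastion's profit: π_B = (292 - 3Q)q_B - (101q_B). Setting ∂π_B/∂q_B = 0: 191 - 6q_B - 3(q_D) = 0.
Delta's first-order condition: 200 - 6q_D - 3(q_B) = 0.
So q_B = (191 - 3q_D)/6 and q_D = (200 - 3q_B)/6.
Substituting one into the other gives q_B = 182/9 and q_D = 209/9.
Price P = 292 - 3·(391/9) = 485/3.
Bastion's profit: (485/3 - 101)·(182/9) = 1226.8148.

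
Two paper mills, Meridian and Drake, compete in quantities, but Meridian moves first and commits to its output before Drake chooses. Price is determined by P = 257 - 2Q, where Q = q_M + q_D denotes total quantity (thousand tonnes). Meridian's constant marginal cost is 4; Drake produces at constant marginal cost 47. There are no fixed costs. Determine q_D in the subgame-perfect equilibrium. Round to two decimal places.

Solve by backward induction. Given q_M, the follower Drake maximises π_D = (257 - 2q_M - 2q_D)q_D - 47q_D.
Setting the follower's marginal profit to zero, 210 - 2q_M - 4q_D = 0, i.e. q_D = (210 - 2q_M)/4.
Meridian substitutes q_D(q_M) into its own profit: π_M = q_M(257 - 2q_M - (210 - 2q_M)/2) - 4q_M = (152 - q_M)q_M - 4q_M.
Maximising: ∂π_M/∂q_M = 148 - 2q_M = 0, giving q_M = 74.
Then q_D = (210 - 2·74)/4 = 31/2.

15.50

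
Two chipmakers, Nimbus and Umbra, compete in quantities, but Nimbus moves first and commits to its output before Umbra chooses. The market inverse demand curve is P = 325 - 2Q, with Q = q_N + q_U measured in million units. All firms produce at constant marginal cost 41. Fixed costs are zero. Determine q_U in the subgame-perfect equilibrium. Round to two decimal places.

The follower Umbra best-responds to any q_N: π_U = (325 - 2Q)q_U - 41q_U.
∂π_U/∂q_U = 284 - 2q_N - 4q_U = 0 gives the reaction function q_U = (284 - 2q_N)/4.
Nimbus substitutes q_U(q_N) into its own profit: π_N = q_N(325 - 2q_N - (284 - 2q_N)/2) - 41q_N = (183 - q_N)q_N - 41q_N.
Leader FOC: 142 - 2q_N = 0, so q_N = 71.
Then q_U = (284 - 2·71)/4 = 71/2.

35.50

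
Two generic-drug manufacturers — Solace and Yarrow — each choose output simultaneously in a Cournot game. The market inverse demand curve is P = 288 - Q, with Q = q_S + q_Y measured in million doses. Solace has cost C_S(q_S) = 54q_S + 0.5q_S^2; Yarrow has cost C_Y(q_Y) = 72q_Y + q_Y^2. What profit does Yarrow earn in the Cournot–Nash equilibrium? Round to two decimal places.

Solace's profit: π_S = (288 - Q)q_S - (54q_S + (1/2)q_S²). Setting ∂π_S/∂q_S = 0: 234 - 3q_S - (q_Y) = 0.
Yarrow's first-order condition: 216 - 4q_Y - (q_S) = 0.
Rearranging gives the reaction functions q_S = (234 - q_Y)/3 and q_Y = (216 - q_S)/4.
Solving the pair: q_S = 720/11, q_Y = 414/11.
Price P = 288 - 1134/11 = 184.9091.
Yarrow's profit: 184.9091·(414/11) - 72·(414/11) - (414/11)² = 2832.9917.

2832.99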